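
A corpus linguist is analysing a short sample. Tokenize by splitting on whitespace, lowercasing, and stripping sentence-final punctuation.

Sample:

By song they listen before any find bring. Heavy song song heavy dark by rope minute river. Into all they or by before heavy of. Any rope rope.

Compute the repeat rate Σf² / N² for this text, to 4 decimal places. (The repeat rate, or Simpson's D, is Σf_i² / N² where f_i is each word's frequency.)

0.0740

Frequencies: by:3, song:3, heavy:3, rope:3, they:2, before:2, any:2, listen:1, find:1, bring:1, dark:1, minute:1, river:1, into:1, all:1, or:1, of:1
Σf² = 58; N² = 784
Repeat rate = 58 / 784 = 0.0740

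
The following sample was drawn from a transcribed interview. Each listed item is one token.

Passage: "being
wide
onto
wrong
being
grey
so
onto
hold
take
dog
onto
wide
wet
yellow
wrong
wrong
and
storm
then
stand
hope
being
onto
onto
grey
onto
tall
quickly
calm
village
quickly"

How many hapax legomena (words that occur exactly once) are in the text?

Frequencies: onto:6, being:3, wrong:3, wide:2, grey:2, quickly:2, so:1, hold:1, take:1, dog:1, wet:1, yellow:1, and:1, storm:1, then:1, stand:1, hope:1, tall:1, calm:1, village:1
Hapax (freq=1): and, calm, dog, hold, hope, so, stand, storm, take, tall, then, village, wet, yellow

14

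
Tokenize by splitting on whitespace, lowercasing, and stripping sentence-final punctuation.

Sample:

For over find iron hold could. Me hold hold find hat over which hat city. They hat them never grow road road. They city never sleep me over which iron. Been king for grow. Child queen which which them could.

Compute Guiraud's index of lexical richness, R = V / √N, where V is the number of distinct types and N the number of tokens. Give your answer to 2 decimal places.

3.16

N = 40, V = 20.
√N = 6.324555
R = 20 / 6.324555 = 3.16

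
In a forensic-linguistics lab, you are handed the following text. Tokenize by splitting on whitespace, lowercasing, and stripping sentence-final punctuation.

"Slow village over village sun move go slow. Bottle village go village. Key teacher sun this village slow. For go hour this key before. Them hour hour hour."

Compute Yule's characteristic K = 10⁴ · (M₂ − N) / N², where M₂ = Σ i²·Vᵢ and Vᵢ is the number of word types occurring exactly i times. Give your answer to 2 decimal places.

Frequencies: village:5, hour:4, slow:3, go:3, sun:2, key:2, this:2, over:1, move:1, bottle:1, teacher:1, for:1, before:1, them:1
N = 28. Frequency spectrum: V_1=7, V_2=3, V_3=2, V_4=1, V_5=1
M₂ = 1²·7 + 2²·3 + 3²·2 + 4²·1 + 5²·1 = 78
K = 10000 × (78 − 28) / 28² = 637.76

637.76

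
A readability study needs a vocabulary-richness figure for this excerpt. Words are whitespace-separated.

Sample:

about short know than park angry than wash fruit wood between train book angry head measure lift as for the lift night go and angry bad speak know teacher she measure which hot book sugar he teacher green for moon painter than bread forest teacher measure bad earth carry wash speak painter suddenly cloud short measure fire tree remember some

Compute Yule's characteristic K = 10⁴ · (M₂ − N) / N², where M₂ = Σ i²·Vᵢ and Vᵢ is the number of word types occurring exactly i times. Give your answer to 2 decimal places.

133.33

Frequencies: measure:4, than:3, angry:3, teacher:3, short:2, know:2, wash:2, book:2, lift:2, for:2, bad:2, speak:2, painter:2, about:1, park:1, fruit:1, wood:1, between:1, train:1, head:1, … (22 more, each freq 1)
N = 60. Frequency spectrum: V_1=29, V_2=9, V_3=3, V_4=1
M₂ = 1²·29 + 2²·9 + 3²·3 + 4²·1 = 108
K = 10000 × (108 − 60) / 60² = 133.33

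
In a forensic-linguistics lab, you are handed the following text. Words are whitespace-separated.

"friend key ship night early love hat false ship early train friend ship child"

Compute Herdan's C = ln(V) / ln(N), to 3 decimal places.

0.873

N = 14, V = 10.
ln(V) = 2.302585, ln(N) = 2.639057
C = 2.302585 / 2.639057 = 0.873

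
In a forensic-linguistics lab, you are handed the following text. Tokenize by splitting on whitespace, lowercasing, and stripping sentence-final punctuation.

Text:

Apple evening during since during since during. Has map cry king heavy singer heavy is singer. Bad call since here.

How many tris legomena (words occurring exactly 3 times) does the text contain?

Frequencies: during:3, since:3, heavy:2, singer:2, apple:1, evening:1, has:1, map:1, cry:1, king:1, is:1, bad:1, call:1, here:1
Words with frequency 3: during, since

2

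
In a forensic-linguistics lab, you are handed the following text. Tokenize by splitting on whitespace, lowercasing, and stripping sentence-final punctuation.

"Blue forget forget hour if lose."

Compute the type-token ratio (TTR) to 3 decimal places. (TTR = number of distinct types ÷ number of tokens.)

0.833

N = 6 tokens, V = 5 types.
TTR = V / N = 5 / 6 = 0.833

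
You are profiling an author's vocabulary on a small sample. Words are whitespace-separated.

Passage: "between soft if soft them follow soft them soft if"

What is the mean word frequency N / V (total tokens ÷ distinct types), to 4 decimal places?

N = 10 tokens, V = 5 types.
Mean frequency = N / V = 10 / 5 = 2.0000

2.0000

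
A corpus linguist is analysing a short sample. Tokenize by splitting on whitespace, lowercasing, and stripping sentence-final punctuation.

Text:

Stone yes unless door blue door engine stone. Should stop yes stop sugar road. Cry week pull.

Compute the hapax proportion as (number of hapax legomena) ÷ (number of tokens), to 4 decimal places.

Frequencies: stone:2, yes:2, door:2, stop:2, unless:1, blue:1, engine:1, should:1, sugar:1, road:1, cry:1, week:1, pull:1
Hapax count = 9; token count = 17.
Ratio = 9 / 17 = 0.5294

0.5294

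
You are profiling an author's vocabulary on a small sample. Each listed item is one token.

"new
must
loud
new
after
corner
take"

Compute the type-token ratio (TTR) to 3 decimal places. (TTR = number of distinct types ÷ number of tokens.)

N = 7 tokens, V = 6 types.
TTR = V / N = 6 / 7 = 0.857

0.857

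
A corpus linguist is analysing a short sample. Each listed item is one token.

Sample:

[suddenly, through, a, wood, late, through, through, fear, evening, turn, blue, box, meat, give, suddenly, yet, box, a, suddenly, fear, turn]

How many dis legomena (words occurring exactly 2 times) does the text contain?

4

Frequencies: suddenly:3, through:3, a:2, fear:2, turn:2, box:2, wood:1, late:1, evening:1, blue:1, meat:1, give:1, yet:1
Words with frequency 2: a, box, fear, turn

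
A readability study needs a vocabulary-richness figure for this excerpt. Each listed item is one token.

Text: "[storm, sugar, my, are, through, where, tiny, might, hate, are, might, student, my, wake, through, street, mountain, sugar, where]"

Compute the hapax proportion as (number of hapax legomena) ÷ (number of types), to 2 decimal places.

0.54

Frequencies: sugar:2, my:2, are:2, through:2, where:2, might:2, storm:1, tiny:1, hate:1, student:1, wake:1, street:1, mountain:1
Hapax count = 7; type count = 13.
Ratio = 7 / 13 = 0.54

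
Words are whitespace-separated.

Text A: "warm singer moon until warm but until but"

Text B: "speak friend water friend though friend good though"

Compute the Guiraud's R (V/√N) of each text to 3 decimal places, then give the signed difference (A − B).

A: V=5, N=8, R=1.768
B: V=5, N=8, R=1.768
Difference = 1.768 − 1.768 = 0.000

0.000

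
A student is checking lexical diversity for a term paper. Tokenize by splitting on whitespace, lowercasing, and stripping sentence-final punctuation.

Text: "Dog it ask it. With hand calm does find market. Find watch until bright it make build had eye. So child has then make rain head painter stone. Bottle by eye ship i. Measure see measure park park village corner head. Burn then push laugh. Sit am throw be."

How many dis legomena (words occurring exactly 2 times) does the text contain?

Frequencies: it:3, find:2, make:2, eye:2, then:2, head:2, measure:2, park:2, dog:1, ask:1, with:1, hand:1, calm:1, does:1, market:1, watch:1, until:1, bright:1, build:1, had:1, … (20 more, each freq 1)
Words with frequency 2: eye, find, head, make, measure, park, then

7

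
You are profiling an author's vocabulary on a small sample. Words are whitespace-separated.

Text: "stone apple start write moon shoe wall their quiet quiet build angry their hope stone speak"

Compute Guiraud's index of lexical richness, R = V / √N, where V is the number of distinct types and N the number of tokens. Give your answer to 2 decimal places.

N = 16, V = 13.
√N = 4.000000
R = 13 / 4.000000 = 3.25

3.25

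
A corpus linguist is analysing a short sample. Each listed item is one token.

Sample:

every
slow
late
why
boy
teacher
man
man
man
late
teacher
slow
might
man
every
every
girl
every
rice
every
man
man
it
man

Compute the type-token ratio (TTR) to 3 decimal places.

N = 24 tokens, V = 11 types.
TTR = V / N = 11 / 24 = 0.458

0.458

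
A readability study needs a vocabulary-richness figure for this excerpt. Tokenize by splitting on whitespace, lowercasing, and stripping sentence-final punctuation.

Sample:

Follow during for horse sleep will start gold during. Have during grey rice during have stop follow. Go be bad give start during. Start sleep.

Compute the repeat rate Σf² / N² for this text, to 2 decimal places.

Frequencies: during:5, start:3, follow:2, sleep:2, have:2, for:1, horse:1, will:1, gold:1, grey:1, rice:1, stop:1, go:1, be:1, bad:1, give:1
Σf² = 57; N² = 625
Repeat rate = 57 / 625 = 0.09

0.09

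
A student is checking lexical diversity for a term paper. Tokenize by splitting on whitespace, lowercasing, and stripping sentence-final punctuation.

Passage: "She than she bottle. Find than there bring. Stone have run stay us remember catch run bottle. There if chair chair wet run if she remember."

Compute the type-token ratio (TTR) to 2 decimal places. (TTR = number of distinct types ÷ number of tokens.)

N = 26 tokens, V = 16 types.
TTR = V / N = 16 / 26 = 0.62

0.62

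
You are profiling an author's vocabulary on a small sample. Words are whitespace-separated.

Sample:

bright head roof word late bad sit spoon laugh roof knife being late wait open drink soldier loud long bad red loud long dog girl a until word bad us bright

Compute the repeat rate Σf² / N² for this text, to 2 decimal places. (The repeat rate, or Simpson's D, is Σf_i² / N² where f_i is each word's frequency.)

Frequencies: bad:3, bright:2, roof:2, word:2, late:2, loud:2, long:2, head:1, sit:1, spoon:1, laugh:1, knife:1, being:1, wait:1, open:1, drink:1, soldier:1, red:1, dog:1, girl:1, … (3 more, each freq 1)
Σf² = 49; N² = 961
Repeat rate = 49 / 961 = 0.05

0.05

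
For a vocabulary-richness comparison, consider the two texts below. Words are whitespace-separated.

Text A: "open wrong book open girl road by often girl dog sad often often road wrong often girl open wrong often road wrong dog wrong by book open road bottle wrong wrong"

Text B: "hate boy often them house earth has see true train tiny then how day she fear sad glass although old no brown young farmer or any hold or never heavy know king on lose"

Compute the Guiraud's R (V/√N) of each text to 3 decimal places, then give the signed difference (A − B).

A: V=10, N=31, R=1.796
B: V=33, N=34, R=5.659
Difference = 1.796 − 5.659 = -3.863

-3.863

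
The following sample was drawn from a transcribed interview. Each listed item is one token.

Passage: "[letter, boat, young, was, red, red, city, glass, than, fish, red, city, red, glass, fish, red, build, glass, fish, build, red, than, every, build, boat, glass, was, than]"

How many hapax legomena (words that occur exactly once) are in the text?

3

Frequencies: red:6, glass:4, than:3, fish:3, build:3, boat:2, was:2, city:2, letter:1, young:1, every:1
Hapax (freq=1): every, letter, young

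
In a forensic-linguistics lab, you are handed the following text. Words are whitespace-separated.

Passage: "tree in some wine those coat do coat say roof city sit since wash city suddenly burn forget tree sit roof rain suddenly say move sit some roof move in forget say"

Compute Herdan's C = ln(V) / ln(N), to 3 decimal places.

0.834

N = 32, V = 18.
ln(V) = 2.890372, ln(N) = 3.465736
C = 2.890372 / 3.465736 = 0.834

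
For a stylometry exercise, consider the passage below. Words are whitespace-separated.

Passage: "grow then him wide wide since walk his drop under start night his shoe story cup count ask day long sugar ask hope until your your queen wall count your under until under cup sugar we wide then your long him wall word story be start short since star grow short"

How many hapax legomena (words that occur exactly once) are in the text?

Frequencies: your:4, wide:3, under:3, grow:2, then:2, him:2, since:2, his:2, start:2, story:2, cup:2, count:2, ask:2, long:2, sugar:2, until:2, wall:2, short:2, walk:1, drop:1, … (9 more, each freq 1)
Hapax (freq=1): be, day, drop, hope, night, queen, shoe, star, walk, we, word

11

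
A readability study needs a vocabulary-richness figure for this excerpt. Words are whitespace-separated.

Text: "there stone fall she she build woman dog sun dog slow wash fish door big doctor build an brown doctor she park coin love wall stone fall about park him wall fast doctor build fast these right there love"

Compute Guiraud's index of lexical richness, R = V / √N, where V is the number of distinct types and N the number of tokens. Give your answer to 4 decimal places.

N = 39, V = 25.
√N = 6.244998
R = 25 / 6.244998 = 4.0032

4.0032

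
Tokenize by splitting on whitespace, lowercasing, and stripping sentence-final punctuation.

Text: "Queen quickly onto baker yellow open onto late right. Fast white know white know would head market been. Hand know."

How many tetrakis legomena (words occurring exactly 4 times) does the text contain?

Frequencies: know:3, onto:2, white:2, queen:1, quickly:1, baker:1, yellow:1, open:1, late:1, right:1, fast:1, would:1, head:1, market:1, been:1, hand:1
Words with frequency 4: (none)

0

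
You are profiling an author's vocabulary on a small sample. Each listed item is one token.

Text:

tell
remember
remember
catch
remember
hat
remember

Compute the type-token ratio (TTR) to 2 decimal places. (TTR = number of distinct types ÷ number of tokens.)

N = 7 tokens, V = 4 types.
TTR = V / N = 4 / 7 = 0.57

0.57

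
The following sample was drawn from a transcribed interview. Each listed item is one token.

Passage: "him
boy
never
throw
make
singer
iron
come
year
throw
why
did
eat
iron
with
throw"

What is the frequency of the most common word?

Frequencies: throw:3, iron:2, him:1, boy:1, never:1, make:1, singer:1, come:1, year:1, why:1, did:1, eat:1, with:1
Most common: 'throw' with frequency 3.

3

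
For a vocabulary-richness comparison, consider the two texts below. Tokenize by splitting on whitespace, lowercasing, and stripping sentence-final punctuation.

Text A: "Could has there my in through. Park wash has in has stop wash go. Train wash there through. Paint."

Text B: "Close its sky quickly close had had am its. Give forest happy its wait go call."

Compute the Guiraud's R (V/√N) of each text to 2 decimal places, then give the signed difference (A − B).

A: V=12, N=19, R=2.75
B: V=12, N=16, R=3.00
Difference = 2.75 − 3.00 = -0.25

-0.25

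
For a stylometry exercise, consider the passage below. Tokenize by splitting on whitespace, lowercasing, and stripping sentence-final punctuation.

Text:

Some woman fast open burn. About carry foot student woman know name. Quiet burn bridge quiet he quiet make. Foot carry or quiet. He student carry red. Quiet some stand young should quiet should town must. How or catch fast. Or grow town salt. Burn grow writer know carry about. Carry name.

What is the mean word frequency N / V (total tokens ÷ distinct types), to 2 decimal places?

N = 52 tokens, V = 27 types.
Mean frequency = N / V = 52 / 27 = 1.93

1.93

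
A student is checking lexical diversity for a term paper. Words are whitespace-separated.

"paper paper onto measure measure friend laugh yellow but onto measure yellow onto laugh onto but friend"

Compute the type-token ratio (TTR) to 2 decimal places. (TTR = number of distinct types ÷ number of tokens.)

N = 17 tokens, V = 7 types.
TTR = V / N = 7 / 17 = 0.41

0.41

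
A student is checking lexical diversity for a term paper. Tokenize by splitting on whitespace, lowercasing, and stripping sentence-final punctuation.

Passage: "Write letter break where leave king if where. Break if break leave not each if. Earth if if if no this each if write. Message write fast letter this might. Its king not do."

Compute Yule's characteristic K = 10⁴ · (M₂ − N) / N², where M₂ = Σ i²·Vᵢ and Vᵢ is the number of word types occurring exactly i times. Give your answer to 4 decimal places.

588.2353

Frequencies: if:7, write:3, break:3, letter:2, where:2, leave:2, king:2, not:2, each:2, this:2, earth:1, no:1, message:1, fast:1, might:1, its:1, do:1
N = 34. Frequency spectrum: V_1=7, V_2=7, V_3=2, V_7=1
M₂ = 1²·7 + 2²·7 + 3²·2 + 7²·1 = 102
K = 10000 × (102 − 34) / 34² = 588.2353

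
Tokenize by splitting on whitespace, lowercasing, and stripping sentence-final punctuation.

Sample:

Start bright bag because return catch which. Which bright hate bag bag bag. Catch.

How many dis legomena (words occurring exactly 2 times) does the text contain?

Frequencies: bag:4, bright:2, catch:2, which:2, start:1, because:1, return:1, hate:1
Words with frequency 2: bright, catch, which

3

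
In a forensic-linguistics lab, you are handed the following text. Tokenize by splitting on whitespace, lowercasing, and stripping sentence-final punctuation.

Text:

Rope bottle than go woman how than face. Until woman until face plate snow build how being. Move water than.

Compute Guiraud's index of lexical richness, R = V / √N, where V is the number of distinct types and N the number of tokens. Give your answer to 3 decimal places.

3.130

N = 20, V = 14.
√N = 4.472136
R = 14 / 4.472136 = 3.130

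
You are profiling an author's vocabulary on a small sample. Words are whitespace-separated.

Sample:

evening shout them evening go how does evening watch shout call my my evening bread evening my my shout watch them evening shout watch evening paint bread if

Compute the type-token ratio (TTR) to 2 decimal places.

0.43

N = 28 tokens, V = 12 types.
TTR = V / N = 12 / 28 = 0.43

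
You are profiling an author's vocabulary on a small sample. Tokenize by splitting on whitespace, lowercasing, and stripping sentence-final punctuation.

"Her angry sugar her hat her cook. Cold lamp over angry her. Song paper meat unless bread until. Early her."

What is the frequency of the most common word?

Frequencies: her:5, angry:2, sugar:1, hat:1, cook:1, cold:1, lamp:1, over:1, song:1, paper:1, meat:1, unless:1, bread:1, until:1, early:1
Most common: 'her' with frequency 5.

5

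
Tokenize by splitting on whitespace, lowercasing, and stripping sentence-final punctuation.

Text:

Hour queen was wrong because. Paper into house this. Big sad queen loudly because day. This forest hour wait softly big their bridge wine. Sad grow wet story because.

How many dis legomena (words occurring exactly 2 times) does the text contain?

Frequencies: because:3, hour:2, queen:2, this:2, big:2, sad:2, was:1, wrong:1, paper:1, into:1, house:1, loudly:1, day:1, forest:1, wait:1, softly:1, their:1, bridge:1, wine:1, grow:1, … (2 more, each freq 1)
Words with frequency 2: big, hour, queen, sad, this

5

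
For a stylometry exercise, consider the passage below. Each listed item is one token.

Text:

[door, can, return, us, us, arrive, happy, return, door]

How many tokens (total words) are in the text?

9

Tokens: door, can, return, us, us, arrive, happy, return, door
N = 9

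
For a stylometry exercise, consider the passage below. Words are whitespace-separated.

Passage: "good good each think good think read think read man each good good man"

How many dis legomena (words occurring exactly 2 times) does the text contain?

3

Frequencies: good:5, think:3, each:2, read:2, man:2
Words with frequency 2: each, man, read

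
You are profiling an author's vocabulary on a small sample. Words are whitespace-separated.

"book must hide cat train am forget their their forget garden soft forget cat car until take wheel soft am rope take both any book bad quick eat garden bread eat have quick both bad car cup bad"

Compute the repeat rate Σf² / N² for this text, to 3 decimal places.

Frequencies: forget:3, bad:3, book:2, cat:2, am:2, their:2, garden:2, soft:2, car:2, take:2, both:2, quick:2, eat:2, must:1, hide:1, train:1, until:1, wheel:1, rope:1, any:1, … (3 more, each freq 1)
Σf² = 72; N² = 1444
Repeat rate = 72 / 1444 = 0.050

0.050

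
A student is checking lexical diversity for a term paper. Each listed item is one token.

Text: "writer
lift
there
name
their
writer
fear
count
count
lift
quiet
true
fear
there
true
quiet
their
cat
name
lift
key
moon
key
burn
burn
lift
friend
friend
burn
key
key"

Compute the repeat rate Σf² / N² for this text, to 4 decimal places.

0.0822

Frequencies: lift:4, key:4, burn:3, writer:2, there:2, name:2, their:2, fear:2, count:2, quiet:2, true:2, friend:2, cat:1, moon:1
Σf² = 79; N² = 961
Repeat rate = 79 / 961 = 0.0822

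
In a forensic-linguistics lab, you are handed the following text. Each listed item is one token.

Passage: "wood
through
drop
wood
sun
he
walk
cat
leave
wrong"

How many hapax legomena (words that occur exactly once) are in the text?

Frequencies: wood:2, through:1, drop:1, sun:1, he:1, walk:1, cat:1, leave:1, wrong:1
Hapax (freq=1): cat, drop, he, leave, sun, through, walk, wrong

8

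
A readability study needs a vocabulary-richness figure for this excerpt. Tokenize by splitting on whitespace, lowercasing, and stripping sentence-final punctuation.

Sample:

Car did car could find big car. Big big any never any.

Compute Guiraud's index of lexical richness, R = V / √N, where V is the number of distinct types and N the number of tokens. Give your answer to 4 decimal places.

N = 12, V = 7.
√N = 3.464102
R = 7 / 3.464102 = 2.0207

2.0207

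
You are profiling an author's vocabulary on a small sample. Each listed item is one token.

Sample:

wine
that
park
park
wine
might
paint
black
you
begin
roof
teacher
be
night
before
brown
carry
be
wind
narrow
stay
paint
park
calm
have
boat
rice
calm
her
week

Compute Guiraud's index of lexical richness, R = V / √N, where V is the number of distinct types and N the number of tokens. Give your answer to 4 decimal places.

4.3818

N = 30, V = 24.
√N = 5.477226
R = 24 / 5.477226 = 4.3818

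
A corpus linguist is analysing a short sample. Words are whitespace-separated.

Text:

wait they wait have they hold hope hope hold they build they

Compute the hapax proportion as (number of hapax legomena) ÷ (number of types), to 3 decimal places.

Frequencies: they:4, wait:2, hold:2, hope:2, have:1, build:1
Hapax count = 2; type count = 6.
Ratio = 2 / 6 = 0.333

0.333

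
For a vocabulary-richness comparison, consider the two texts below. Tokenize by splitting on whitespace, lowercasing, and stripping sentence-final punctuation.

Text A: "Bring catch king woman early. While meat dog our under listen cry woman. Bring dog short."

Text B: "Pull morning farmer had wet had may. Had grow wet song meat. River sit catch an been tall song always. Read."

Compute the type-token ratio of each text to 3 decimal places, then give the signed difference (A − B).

TTR(A) = 13/16 = 0.813
TTR(B) = 17/21 = 0.810
Difference = 0.813 − 0.810 = 0.003

0.003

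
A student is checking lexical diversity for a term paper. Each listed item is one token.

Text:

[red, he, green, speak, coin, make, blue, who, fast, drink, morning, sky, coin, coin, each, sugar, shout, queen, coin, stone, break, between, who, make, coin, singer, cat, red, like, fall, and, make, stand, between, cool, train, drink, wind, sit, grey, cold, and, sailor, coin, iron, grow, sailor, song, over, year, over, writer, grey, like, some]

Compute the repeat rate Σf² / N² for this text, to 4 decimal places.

Frequencies: coin:6, make:3, red:2, who:2, drink:2, between:2, like:2, and:2, grey:2, sailor:2, over:2, he:1, green:1, speak:1, blue:1, fast:1, morning:1, sky:1, each:1, sugar:1, … (19 more, each freq 1)
Σf² = 109; N² = 3025
Repeat rate = 109 / 3025 = 0.0360

0.0360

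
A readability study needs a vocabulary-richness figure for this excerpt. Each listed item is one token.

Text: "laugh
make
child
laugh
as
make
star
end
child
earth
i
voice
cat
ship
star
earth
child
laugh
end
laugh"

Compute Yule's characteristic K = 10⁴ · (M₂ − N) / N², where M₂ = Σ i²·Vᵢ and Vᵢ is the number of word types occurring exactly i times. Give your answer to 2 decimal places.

650.00

Frequencies: laugh:4, child:3, make:2, star:2, end:2, earth:2, as:1, i:1, voice:1, cat:1, ship:1
N = 20. Frequency spectrum: V_1=5, V_2=4, V_3=1, V_4=1
M₂ = 1²·5 + 2²·4 + 3²·1 + 4²·1 = 46
K = 10000 × (46 − 20) / 20² = 650.00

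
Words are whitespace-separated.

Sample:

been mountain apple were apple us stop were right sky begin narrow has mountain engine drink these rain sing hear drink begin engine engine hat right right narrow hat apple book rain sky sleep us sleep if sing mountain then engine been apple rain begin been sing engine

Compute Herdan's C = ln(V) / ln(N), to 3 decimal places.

0.798

N = 48, V = 22.
ln(V) = 3.091042, ln(N) = 3.871201
C = 3.091042 / 3.871201 = 0.798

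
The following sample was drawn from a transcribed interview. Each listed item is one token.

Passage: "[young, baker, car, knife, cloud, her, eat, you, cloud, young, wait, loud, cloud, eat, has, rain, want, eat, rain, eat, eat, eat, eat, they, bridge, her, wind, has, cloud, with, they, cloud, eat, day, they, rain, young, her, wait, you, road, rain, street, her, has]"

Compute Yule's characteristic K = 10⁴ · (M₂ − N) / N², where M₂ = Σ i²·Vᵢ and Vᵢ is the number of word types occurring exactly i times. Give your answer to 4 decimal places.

Frequencies: eat:8, cloud:5, her:4, rain:4, young:3, has:3, they:3, you:2, wait:2, baker:1, car:1, knife:1, loud:1, want:1, bridge:1, wind:1, with:1, day:1, road:1, street:1
N = 45. Frequency spectrum: V_1=11, V_2=2, V_3=3, V_4=2, V_5=1, V_8=1
M₂ = 1²·11 + 2²·2 + 3²·3 + 4²·2 + 5²·1 + 8²·1 = 167
K = 10000 × (167 − 45) / 45² = 602.4691

602.4691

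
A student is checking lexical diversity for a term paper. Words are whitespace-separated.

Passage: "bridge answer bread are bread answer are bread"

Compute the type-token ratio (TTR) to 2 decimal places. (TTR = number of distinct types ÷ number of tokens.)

N = 8 tokens, V = 4 types.
TTR = V / N = 4 / 8 = 0.50

0.50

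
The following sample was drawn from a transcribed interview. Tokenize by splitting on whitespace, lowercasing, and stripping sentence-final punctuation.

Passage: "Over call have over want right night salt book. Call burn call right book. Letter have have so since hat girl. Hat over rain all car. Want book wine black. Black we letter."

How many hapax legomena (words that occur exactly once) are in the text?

11

Frequencies: over:3, call:3, have:3, book:3, want:2, right:2, letter:2, hat:2, black:2, night:1, salt:1, burn:1, so:1, since:1, girl:1, rain:1, all:1, car:1, wine:1, we:1
Hapax (freq=1): all, burn, car, girl, night, rain, salt, since, so, we, wine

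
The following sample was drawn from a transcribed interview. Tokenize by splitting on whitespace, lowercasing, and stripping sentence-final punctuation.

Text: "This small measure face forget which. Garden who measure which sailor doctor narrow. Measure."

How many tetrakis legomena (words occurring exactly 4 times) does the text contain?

0

Frequencies: measure:3, which:2, this:1, small:1, face:1, forget:1, garden:1, who:1, sailor:1, doctor:1, narrow:1
Words with frequency 4: (none)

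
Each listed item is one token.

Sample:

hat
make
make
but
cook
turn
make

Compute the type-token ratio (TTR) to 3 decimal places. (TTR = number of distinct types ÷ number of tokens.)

0.714

N = 7 tokens, V = 5 types.
TTR = V / N = 5 / 7 = 0.714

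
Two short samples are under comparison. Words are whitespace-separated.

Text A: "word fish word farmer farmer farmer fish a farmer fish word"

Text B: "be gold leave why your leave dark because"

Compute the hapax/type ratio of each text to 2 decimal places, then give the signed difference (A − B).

A: hapax=1, V=4, ratio=0.25
B: hapax=6, V=7, ratio=0.86
Difference = 0.25 − 0.86 = -0.61

-0.61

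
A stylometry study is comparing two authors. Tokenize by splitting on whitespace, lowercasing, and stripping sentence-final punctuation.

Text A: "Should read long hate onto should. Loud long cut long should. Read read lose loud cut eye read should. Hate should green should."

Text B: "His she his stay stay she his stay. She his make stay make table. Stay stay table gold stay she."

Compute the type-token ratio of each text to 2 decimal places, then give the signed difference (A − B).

TTR(A) = 10/23 = 0.43
TTR(B) = 6/20 = 0.30
Difference = 0.43 − 0.30 = 0.13

0.13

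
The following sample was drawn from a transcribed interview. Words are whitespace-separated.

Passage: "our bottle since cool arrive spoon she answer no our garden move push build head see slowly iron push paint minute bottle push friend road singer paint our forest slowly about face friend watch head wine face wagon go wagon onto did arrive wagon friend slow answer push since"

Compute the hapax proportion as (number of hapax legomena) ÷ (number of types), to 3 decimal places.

Frequencies: push:4, our:3, friend:3, wagon:3, bottle:2, since:2, arrive:2, answer:2, head:2, slowly:2, paint:2, face:2, cool:1, spoon:1, she:1, no:1, garden:1, move:1, build:1, see:1, … (12 more, each freq 1)
Hapax count = 20; type count = 32.
Ratio = 20 / 32 = 0.625

0.625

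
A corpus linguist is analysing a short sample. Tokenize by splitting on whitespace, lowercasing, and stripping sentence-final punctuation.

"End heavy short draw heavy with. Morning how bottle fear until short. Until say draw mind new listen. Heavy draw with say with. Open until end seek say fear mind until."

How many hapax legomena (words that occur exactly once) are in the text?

Frequencies: until:4, heavy:3, draw:3, with:3, say:3, end:2, short:2, fear:2, mind:2, morning:1, how:1, bottle:1, new:1, listen:1, open:1, seek:1
Hapax (freq=1): bottle, how, listen, morning, new, open, seek

7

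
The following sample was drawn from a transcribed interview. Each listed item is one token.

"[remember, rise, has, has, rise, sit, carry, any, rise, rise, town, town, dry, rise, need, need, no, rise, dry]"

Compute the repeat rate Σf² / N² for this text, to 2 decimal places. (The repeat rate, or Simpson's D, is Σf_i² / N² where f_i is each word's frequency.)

Frequencies: rise:6, has:2, town:2, dry:2, need:2, remember:1, sit:1, carry:1, any:1, no:1
Σf² = 57; N² = 361
Repeat rate = 57 / 361 = 0.16

0.16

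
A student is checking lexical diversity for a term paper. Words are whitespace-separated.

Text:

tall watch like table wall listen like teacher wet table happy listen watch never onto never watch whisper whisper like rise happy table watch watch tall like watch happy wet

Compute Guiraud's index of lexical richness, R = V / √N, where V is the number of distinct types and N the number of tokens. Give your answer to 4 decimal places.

2.3735

N = 30, V = 13.
√N = 5.477226
R = 13 / 5.477226 = 2.3735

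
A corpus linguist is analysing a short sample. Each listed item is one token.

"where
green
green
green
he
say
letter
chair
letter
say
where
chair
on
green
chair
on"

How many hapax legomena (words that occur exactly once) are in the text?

Frequencies: green:4, chair:3, where:2, say:2, letter:2, on:2, he:1
Hapax (freq=1): he

1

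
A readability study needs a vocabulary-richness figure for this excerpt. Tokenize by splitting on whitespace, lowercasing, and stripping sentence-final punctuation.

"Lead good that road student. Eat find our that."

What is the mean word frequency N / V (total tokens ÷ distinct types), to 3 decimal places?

N = 9 tokens, V = 8 types.
Mean frequency = N / V = 9 / 8 = 1.125

1.125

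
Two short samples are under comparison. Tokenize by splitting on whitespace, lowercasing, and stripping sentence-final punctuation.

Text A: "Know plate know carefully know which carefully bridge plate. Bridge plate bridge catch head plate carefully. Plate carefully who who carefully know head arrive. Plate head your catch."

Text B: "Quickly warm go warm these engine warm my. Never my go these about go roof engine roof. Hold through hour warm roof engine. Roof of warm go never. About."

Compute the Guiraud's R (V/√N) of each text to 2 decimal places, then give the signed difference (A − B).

A: V=10, N=28, R=1.89
B: V=13, N=29, R=2.41
Difference = 1.89 − 2.41 = -0.52

-0.52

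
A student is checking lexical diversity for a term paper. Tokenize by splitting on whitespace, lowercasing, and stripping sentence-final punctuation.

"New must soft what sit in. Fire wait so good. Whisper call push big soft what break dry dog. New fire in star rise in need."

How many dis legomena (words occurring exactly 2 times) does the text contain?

Frequencies: in:3, new:2, soft:2, what:2, fire:2, must:1, sit:1, wait:1, so:1, good:1, whisper:1, call:1, push:1, big:1, break:1, dry:1, dog:1, star:1, rise:1, need:1
Words with frequency 2: fire, new, soft, what

4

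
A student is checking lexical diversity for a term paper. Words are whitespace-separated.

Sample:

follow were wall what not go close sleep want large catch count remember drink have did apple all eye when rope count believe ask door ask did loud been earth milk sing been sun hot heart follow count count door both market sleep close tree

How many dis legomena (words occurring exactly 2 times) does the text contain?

Frequencies: count:4, follow:2, close:2, sleep:2, did:2, ask:2, door:2, been:2, were:1, wall:1, what:1, not:1, go:1, want:1, large:1, catch:1, remember:1, drink:1, have:1, apple:1, … (15 more, each freq 1)
Words with frequency 2: ask, been, close, did, door, follow, sleep

7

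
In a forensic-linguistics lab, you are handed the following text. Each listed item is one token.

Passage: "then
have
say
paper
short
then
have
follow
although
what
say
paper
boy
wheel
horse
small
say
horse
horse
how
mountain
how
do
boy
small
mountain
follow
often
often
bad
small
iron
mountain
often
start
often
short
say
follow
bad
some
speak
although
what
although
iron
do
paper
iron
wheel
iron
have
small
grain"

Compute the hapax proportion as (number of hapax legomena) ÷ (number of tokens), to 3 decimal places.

Frequencies: say:4, small:4, often:4, iron:4, have:3, paper:3, follow:3, although:3, horse:3, mountain:3, then:2, short:2, what:2, boy:2, wheel:2, how:2, do:2, bad:2, start:1, some:1, … (2 more, each freq 1)
Hapax count = 4; token count = 54.
Ratio = 4 / 54 = 0.074

0.074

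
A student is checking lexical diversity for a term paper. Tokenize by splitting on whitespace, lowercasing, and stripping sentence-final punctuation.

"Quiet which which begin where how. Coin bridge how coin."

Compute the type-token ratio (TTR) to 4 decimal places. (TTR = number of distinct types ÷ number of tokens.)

0.7000

N = 10 tokens, V = 7 types.
TTR = V / N = 7 / 10 = 0.7000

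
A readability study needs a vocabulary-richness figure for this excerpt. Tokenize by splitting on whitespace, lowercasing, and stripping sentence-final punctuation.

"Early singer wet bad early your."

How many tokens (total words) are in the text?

Tokens: early, singer, wet, bad, early, your
N = 6

6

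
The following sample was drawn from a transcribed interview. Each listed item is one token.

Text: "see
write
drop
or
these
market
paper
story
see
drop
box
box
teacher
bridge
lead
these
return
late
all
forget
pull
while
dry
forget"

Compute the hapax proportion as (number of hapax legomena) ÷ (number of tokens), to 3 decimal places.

0.583

Frequencies: see:2, drop:2, these:2, box:2, forget:2, write:1, or:1, market:1, paper:1, story:1, teacher:1, bridge:1, lead:1, return:1, late:1, all:1, pull:1, while:1, dry:1
Hapax count = 14; token count = 24.
Ratio = 14 / 24 = 0.583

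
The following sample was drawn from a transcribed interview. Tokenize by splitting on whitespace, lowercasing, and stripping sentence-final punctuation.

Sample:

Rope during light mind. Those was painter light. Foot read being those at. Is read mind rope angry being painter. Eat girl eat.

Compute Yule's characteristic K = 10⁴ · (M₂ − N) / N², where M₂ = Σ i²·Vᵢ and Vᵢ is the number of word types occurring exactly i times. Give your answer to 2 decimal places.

Frequencies: rope:2, light:2, mind:2, those:2, painter:2, read:2, being:2, eat:2, during:1, was:1, foot:1, at:1, is:1, angry:1, girl:1
N = 23. Frequency spectrum: V_1=7, V_2=8
M₂ = 1²·7 + 2²·8 = 39
K = 10000 × (39 − 23) / 23² = 302.46

302.46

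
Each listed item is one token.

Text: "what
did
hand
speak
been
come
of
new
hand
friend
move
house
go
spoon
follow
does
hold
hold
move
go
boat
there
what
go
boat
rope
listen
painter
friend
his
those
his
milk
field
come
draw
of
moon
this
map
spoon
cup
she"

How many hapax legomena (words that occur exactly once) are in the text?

Frequencies: go:3, what:2, hand:2, come:2, of:2, friend:2, move:2, spoon:2, hold:2, boat:2, his:2, did:1, speak:1, been:1, new:1, house:1, follow:1, does:1, there:1, rope:1, … (11 more, each freq 1)
Hapax (freq=1): been, cup, did, does, draw, field, follow, house, listen, map, milk, moon, new, painter, rope, she, speak, there, this, those

20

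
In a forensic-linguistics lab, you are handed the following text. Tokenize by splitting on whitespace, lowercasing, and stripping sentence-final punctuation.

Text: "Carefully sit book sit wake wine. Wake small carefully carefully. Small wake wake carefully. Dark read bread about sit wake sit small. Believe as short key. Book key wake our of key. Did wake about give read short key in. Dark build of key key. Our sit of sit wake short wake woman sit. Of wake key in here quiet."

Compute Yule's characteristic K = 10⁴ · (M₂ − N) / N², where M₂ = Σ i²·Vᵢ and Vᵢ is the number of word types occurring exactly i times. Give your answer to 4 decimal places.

616.6667

Frequencies: wake:10, sit:7, key:7, carefully:4, of:4, small:3, short:3, book:2, dark:2, read:2, about:2, our:2, in:2, wine:1, bread:1, believe:1, as:1, did:1, give:1, build:1, … (3 more, each freq 1)
N = 60. Frequency spectrum: V_1=10, V_2=6, V_3=2, V_4=2, V_7=2, V_10=1
M₂ = 1²·10 + 2²·6 + 3²·2 + 4²·2 + 7²·2 + 10²·1 = 282
K = 10000 × (282 − 60) / 60² = 616.6667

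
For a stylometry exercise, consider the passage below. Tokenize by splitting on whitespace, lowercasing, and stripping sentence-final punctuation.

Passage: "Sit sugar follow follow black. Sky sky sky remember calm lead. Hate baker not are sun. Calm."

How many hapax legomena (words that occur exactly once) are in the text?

10

Frequencies: sky:3, follow:2, calm:2, sit:1, sugar:1, black:1, remember:1, lead:1, hate:1, baker:1, not:1, are:1, sun:1
Hapax (freq=1): are, baker, black, hate, lead, not, remember, sit, sugar, sun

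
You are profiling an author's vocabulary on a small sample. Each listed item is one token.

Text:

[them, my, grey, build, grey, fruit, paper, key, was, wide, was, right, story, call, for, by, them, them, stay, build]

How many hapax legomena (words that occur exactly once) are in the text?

11

Frequencies: them:3, grey:2, build:2, was:2, my:1, fruit:1, paper:1, key:1, wide:1, right:1, story:1, call:1, for:1, by:1, stay:1
Hapax (freq=1): by, call, for, fruit, key, my, paper, right, stay, story, wide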